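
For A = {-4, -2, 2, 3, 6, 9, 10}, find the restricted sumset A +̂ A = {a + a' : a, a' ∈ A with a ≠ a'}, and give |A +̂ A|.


Restricted sumset: A +̂ A = {a + a' : a ∈ A, a' ∈ A, a ≠ a'}.
Equivalently, take A + A and drop any sum 2a that is achievable ONLY as a + a for a ∈ A (i.e. sums representable only with equal summands).
Enumerate pairs (a, a') with a < a' (symmetric, so each unordered pair gives one sum; this covers all a ≠ a'):
  -4 + -2 = -6
  -4 + 2 = -2
  -4 + 3 = -1
  -4 + 6 = 2
  -4 + 9 = 5
  -4 + 10 = 6
  -2 + 2 = 0
  -2 + 3 = 1
  -2 + 6 = 4
  -2 + 9 = 7
  -2 + 10 = 8
  2 + 3 = 5
  2 + 6 = 8
  2 + 9 = 11
  2 + 10 = 12
  3 + 6 = 9
  3 + 9 = 12
  3 + 10 = 13
  6 + 9 = 15
  6 + 10 = 16
  9 + 10 = 19
Collected distinct sums: {-6, -2, -1, 0, 1, 2, 4, 5, 6, 7, 8, 9, 11, 12, 13, 15, 16, 19}
|A +̂ A| = 18
(Reference bound: |A +̂ A| ≥ 2|A| - 3 for |A| ≥ 2, with |A| = 7 giving ≥ 11.)

|A +̂ A| = 18


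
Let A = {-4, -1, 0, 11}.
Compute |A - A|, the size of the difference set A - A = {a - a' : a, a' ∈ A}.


A - A = {a - a' : a, a' ∈ A}; |A| = 4.
Bounds: 2|A|-1 ≤ |A - A| ≤ |A|² - |A| + 1, i.e. 7 ≤ |A - A| ≤ 13.
Note: 0 ∈ A - A always (from a - a). The set is symmetric: if d ∈ A - A then -d ∈ A - A.
Enumerate nonzero differences d = a - a' with a > a' (then include -d):
Positive differences: {1, 3, 4, 11, 12, 15}
Full difference set: {0} ∪ (positive diffs) ∪ (negative diffs).
|A - A| = 1 + 2·6 = 13 (matches direct enumeration: 13).

|A - A| = 13


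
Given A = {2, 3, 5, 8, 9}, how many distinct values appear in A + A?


A + A = {a + a' : a, a' ∈ A}; |A| = 5.
General bounds: 2|A| - 1 ≤ |A + A| ≤ |A|(|A|+1)/2, i.e. 9 ≤ |A + A| ≤ 15.
Lower bound 2|A|-1 is attained iff A is an arithmetic progression.
Enumerate sums a + a' for a ≤ a' (symmetric, so this suffices):
a = 2: 2+2=4, 2+3=5, 2+5=7, 2+8=10, 2+9=11
a = 3: 3+3=6, 3+5=8, 3+8=11, 3+9=12
a = 5: 5+5=10, 5+8=13, 5+9=14
a = 8: 8+8=16, 8+9=17
a = 9: 9+9=18
Distinct sums: {4, 5, 6, 7, 8, 10, 11, 12, 13, 14, 16, 17, 18}
|A + A| = 13

|A + A| = 13


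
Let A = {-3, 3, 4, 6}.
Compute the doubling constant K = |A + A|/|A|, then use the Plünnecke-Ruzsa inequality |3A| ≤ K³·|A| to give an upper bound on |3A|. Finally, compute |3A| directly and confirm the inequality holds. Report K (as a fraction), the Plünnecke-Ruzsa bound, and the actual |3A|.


|A| = 4.
Step 1: Compute A + A by enumerating all 16 pairs.
A + A = {-6, 0, 1, 3, 6, 7, 8, 9, 10, 12}, so |A + A| = 10.
Step 2: Doubling constant K = |A + A|/|A| = 10/4 = 10/4 ≈ 2.5000.
Step 3: Plünnecke-Ruzsa gives |3A| ≤ K³·|A| = (2.5000)³ · 4 ≈ 62.5000.
Step 4: Compute 3A = A + A + A directly by enumerating all triples (a,b,c) ∈ A³; |3A| = 18.
Step 5: Check 18 ≤ 62.5000? Yes ✓.

K = 10/4, Plünnecke-Ruzsa bound K³|A| ≈ 62.5000, |3A| = 18, inequality holds.


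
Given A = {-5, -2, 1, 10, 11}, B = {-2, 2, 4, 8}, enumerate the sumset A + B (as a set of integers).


A + B = {a + b : a ∈ A, b ∈ B}.
Enumerate all |A|·|B| = 5·4 = 20 pairs (a, b) and collect distinct sums.
a = -5: -5+-2=-7, -5+2=-3, -5+4=-1, -5+8=3
a = -2: -2+-2=-4, -2+2=0, -2+4=2, -2+8=6
a = 1: 1+-2=-1, 1+2=3, 1+4=5, 1+8=9
a = 10: 10+-2=8, 10+2=12, 10+4=14, 10+8=18
a = 11: 11+-2=9, 11+2=13, 11+4=15, 11+8=19
Collecting distinct sums: A + B = {-7, -4, -3, -1, 0, 2, 3, 5, 6, 8, 9, 12, 13, 14, 15, 18, 19}
|A + B| = 17

A + B = {-7, -4, -3, -1, 0, 2, 3, 5, 6, 8, 9, 12, 13, 14, 15, 18, 19}


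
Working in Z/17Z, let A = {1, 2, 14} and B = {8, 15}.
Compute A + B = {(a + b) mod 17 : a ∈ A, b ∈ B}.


Work in Z/17Z: reduce every sum a + b modulo 17.
Enumerate all 6 pairs:
a = 1: 1+8=9, 1+15=16
a = 2: 2+8=10, 2+15=0
a = 14: 14+8=5, 14+15=12
Distinct residues collected: {0, 5, 9, 10, 12, 16}
|A + B| = 6 (out of 17 total residues).

A + B = {0, 5, 9, 10, 12, 16}


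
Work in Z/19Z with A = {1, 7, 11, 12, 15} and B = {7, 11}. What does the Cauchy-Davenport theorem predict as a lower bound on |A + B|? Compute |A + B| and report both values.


Cauchy-Davenport: |A + B| ≥ min(p, |A| + |B| - 1) for A, B nonempty in Z/pZ.
|A| = 5, |B| = 2, p = 19.
CD lower bound = min(19, 5 + 2 - 1) = min(19, 6) = 6.
Compute A + B mod 19 directly:
a = 1: 1+7=8, 1+11=12
a = 7: 7+7=14, 7+11=18
a = 11: 11+7=18, 11+11=3
a = 12: 12+7=0, 12+11=4
a = 15: 15+7=3, 15+11=7
A + B = {0, 3, 4, 7, 8, 12, 14, 18}, so |A + B| = 8.
Verify: 8 ≥ 6? Yes ✓.

CD lower bound = 6, actual |A + B| = 8.


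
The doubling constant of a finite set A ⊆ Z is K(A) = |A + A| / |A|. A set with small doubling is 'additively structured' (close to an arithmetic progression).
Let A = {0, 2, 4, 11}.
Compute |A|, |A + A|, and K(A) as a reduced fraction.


|A| = 4.
Compute A + A by enumerating all 16 pairs.
A + A = {0, 2, 4, 6, 8, 11, 13, 15, 22}, so |A + A| = 9.
K = |A + A| / |A| = 9/4 (already in lowest terms) ≈ 2.2500.
Reference: AP of size 4 gives K = 7/4 ≈ 1.7500; a fully generic set of size 4 gives K ≈ 2.5000.

|A| = 4, |A + A| = 9, K = 9/4.


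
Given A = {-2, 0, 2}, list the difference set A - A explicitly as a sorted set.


A - A = {a - a' : a, a' ∈ A}.
Compute a - a' for each ordered pair (a, a'):
a = -2: -2--2=0, -2-0=-2, -2-2=-4
a = 0: 0--2=2, 0-0=0, 0-2=-2
a = 2: 2--2=4, 2-0=2, 2-2=0
Collecting distinct values (and noting 0 appears from a-a):
A - A = {-4, -2, 0, 2, 4}
|A - A| = 5

A - A = {-4, -2, 0, 2, 4}


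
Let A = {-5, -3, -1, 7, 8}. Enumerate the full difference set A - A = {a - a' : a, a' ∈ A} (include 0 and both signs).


A - A = {a - a' : a, a' ∈ A}.
Compute a - a' for each ordered pair (a, a'):
a = -5: -5--5=0, -5--3=-2, -5--1=-4, -5-7=-12, -5-8=-13
a = -3: -3--5=2, -3--3=0, -3--1=-2, -3-7=-10, -3-8=-11
a = -1: -1--5=4, -1--3=2, -1--1=0, -1-7=-8, -1-8=-9
a = 7: 7--5=12, 7--3=10, 7--1=8, 7-7=0, 7-8=-1
a = 8: 8--5=13, 8--3=11, 8--1=9, 8-7=1, 8-8=0
Collecting distinct values (and noting 0 appears from a-a):
A - A = {-13, -12, -11, -10, -9, -8, -4, -2, -1, 0, 1, 2, 4, 8, 9, 10, 11, 12, 13}
|A - A| = 19

A - A = {-13, -12, -11, -10, -9, -8, -4, -2, -1, 0, 1, 2, 4, 8, 9, 10, 11, 12, 13}


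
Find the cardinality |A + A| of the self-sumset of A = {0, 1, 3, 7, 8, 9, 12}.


A + A = {a + a' : a, a' ∈ A}; |A| = 7.
General bounds: 2|A| - 1 ≤ |A + A| ≤ |A|(|A|+1)/2, i.e. 13 ≤ |A + A| ≤ 28.
Lower bound 2|A|-1 is attained iff A is an arithmetic progression.
Enumerate sums a + a' for a ≤ a' (symmetric, so this suffices):
a = 0: 0+0=0, 0+1=1, 0+3=3, 0+7=7, 0+8=8, 0+9=9, 0+12=12
a = 1: 1+1=2, 1+3=4, 1+7=8, 1+8=9, 1+9=10, 1+12=13
a = 3: 3+3=6, 3+7=10, 3+8=11, 3+9=12, 3+12=15
a = 7: 7+7=14, 7+8=15, 7+9=16, 7+12=19
a = 8: 8+8=16, 8+9=17, 8+12=20
a = 9: 9+9=18, 9+12=21
a = 12: 12+12=24
Distinct sums: {0, 1, 2, 3, 4, 6, 7, 8, 9, 10, 11, 12, 13, 14, 15, 16, 17, 18, 19, 20, 21, 24}
|A + A| = 22

|A + A| = 22


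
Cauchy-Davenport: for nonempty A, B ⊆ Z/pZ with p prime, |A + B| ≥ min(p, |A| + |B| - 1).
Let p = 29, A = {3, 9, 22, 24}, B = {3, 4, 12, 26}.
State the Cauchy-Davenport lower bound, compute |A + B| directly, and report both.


Cauchy-Davenport: |A + B| ≥ min(p, |A| + |B| - 1) for A, B nonempty in Z/pZ.
|A| = 4, |B| = 4, p = 29.
CD lower bound = min(29, 4 + 4 - 1) = min(29, 7) = 7.
Compute A + B mod 29 directly:
a = 3: 3+3=6, 3+4=7, 3+12=15, 3+26=0
a = 9: 9+3=12, 9+4=13, 9+12=21, 9+26=6
a = 22: 22+3=25, 22+4=26, 22+12=5, 22+26=19
a = 24: 24+3=27, 24+4=28, 24+12=7, 24+26=21
A + B = {0, 5, 6, 7, 12, 13, 15, 19, 21, 25, 26, 27, 28}, so |A + B| = 13.
Verify: 13 ≥ 7? Yes ✓.

CD lower bound = 7, actual |A + B| = 13.


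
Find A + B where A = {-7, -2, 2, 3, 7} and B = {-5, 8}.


A + B = {a + b : a ∈ A, b ∈ B}.
Enumerate all |A|·|B| = 5·2 = 10 pairs (a, b) and collect distinct sums.
a = -7: -7+-5=-12, -7+8=1
a = -2: -2+-5=-7, -2+8=6
a = 2: 2+-5=-3, 2+8=10
a = 3: 3+-5=-2, 3+8=11
a = 7: 7+-5=2, 7+8=15
Collecting distinct sums: A + B = {-12, -7, -3, -2, 1, 2, 6, 10, 11, 15}
|A + B| = 10

A + B = {-12, -7, -3, -2, 1, 2, 6, 10, 11, 15}


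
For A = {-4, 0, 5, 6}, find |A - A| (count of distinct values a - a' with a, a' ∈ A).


A - A = {a - a' : a, a' ∈ A}; |A| = 4.
Bounds: 2|A|-1 ≤ |A - A| ≤ |A|² - |A| + 1, i.e. 7 ≤ |A - A| ≤ 13.
Note: 0 ∈ A - A always (from a - a). The set is symmetric: if d ∈ A - A then -d ∈ A - A.
Enumerate nonzero differences d = a - a' with a > a' (then include -d):
Positive differences: {1, 4, 5, 6, 9, 10}
Full difference set: {0} ∪ (positive diffs) ∪ (negative diffs).
|A - A| = 1 + 2·6 = 13 (matches direct enumeration: 13).

|A - A| = 13


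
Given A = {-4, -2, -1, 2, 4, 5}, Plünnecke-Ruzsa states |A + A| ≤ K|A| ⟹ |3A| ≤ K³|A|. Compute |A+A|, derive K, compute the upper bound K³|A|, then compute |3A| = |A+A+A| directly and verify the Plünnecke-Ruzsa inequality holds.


|A| = 6.
Step 1: Compute A + A by enumerating all 36 pairs.
A + A = {-8, -6, -5, -4, -3, -2, 0, 1, 2, 3, 4, 6, 7, 8, 9, 10}, so |A + A| = 16.
Step 2: Doubling constant K = |A + A|/|A| = 16/6 = 16/6 ≈ 2.6667.
Step 3: Plünnecke-Ruzsa gives |3A| ≤ K³·|A| = (2.6667)³ · 6 ≈ 113.7778.
Step 4: Compute 3A = A + A + A directly by enumerating all triples (a,b,c) ∈ A³; |3A| = 27.
Step 5: Check 27 ≤ 113.7778? Yes ✓.

K = 16/6, Plünnecke-Ruzsa bound K³|A| ≈ 113.7778, |3A| = 27, inequality holds.


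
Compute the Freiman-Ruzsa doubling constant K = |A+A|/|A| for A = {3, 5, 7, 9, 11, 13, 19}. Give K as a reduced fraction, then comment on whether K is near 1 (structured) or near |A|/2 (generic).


|A| = 7.
Compute A + A by enumerating all 49 pairs.
A + A = {6, 8, 10, 12, 14, 16, 18, 20, 22, 24, 26, 28, 30, 32, 38}, so |A + A| = 15.
K = |A + A| / |A| = 15/7 (already in lowest terms) ≈ 2.1429.
Reference: AP of size 7 gives K = 13/7 ≈ 1.8571; a fully generic set of size 7 gives K ≈ 4.0000.

|A| = 7, |A + A| = 15, K = 15/7.


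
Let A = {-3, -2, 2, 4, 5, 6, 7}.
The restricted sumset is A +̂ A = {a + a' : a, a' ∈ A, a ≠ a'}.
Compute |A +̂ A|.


Restricted sumset: A +̂ A = {a + a' : a ∈ A, a' ∈ A, a ≠ a'}.
Equivalently, take A + A and drop any sum 2a that is achievable ONLY as a + a for a ∈ A (i.e. sums representable only with equal summands).
Enumerate pairs (a, a') with a < a' (symmetric, so each unordered pair gives one sum; this covers all a ≠ a'):
  -3 + -2 = -5
  -3 + 2 = -1
  -3 + 4 = 1
  -3 + 5 = 2
  -3 + 6 = 3
  -3 + 7 = 4
  -2 + 2 = 0
  -2 + 4 = 2
  -2 + 5 = 3
  -2 + 6 = 4
  -2 + 7 = 5
  2 + 4 = 6
  2 + 5 = 7
  2 + 6 = 8
  2 + 7 = 9
  4 + 5 = 9
  4 + 6 = 10
  4 + 7 = 11
  5 + 6 = 11
  5 + 7 = 12
  6 + 7 = 13
Collected distinct sums: {-5, -1, 0, 1, 2, 3, 4, 5, 6, 7, 8, 9, 10, 11, 12, 13}
|A +̂ A| = 16
(Reference bound: |A +̂ A| ≥ 2|A| - 3 for |A| ≥ 2, with |A| = 7 giving ≥ 11.)

|A +̂ A| = 16


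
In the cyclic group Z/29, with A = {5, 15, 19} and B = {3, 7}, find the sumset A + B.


Work in Z/29Z: reduce every sum a + b modulo 29.
Enumerate all 6 pairs:
a = 5: 5+3=8, 5+7=12
a = 15: 15+3=18, 15+7=22
a = 19: 19+3=22, 19+7=26
Distinct residues collected: {8, 12, 18, 22, 26}
|A + B| = 5 (out of 29 total residues).

A + B = {8, 12, 18, 22, 26}


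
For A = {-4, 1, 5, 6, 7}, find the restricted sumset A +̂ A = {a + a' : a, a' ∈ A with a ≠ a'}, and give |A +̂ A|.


Restricted sumset: A +̂ A = {a + a' : a ∈ A, a' ∈ A, a ≠ a'}.
Equivalently, take A + A and drop any sum 2a that is achievable ONLY as a + a for a ∈ A (i.e. sums representable only with equal summands).
Enumerate pairs (a, a') with a < a' (symmetric, so each unordered pair gives one sum; this covers all a ≠ a'):
  -4 + 1 = -3
  -4 + 5 = 1
  -4 + 6 = 2
  -4 + 7 = 3
  1 + 5 = 6
  1 + 6 = 7
  1 + 7 = 8
  5 + 6 = 11
  5 + 7 = 12
  6 + 7 = 13
Collected distinct sums: {-3, 1, 2, 3, 6, 7, 8, 11, 12, 13}
|A +̂ A| = 10
(Reference bound: |A +̂ A| ≥ 2|A| - 3 for |A| ≥ 2, with |A| = 5 giving ≥ 7.)

|A +̂ A| = 10


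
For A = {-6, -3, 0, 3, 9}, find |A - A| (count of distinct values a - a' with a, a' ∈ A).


A - A = {a - a' : a, a' ∈ A}; |A| = 5.
Bounds: 2|A|-1 ≤ |A - A| ≤ |A|² - |A| + 1, i.e. 9 ≤ |A - A| ≤ 21.
Note: 0 ∈ A - A always (from a - a). The set is symmetric: if d ∈ A - A then -d ∈ A - A.
Enumerate nonzero differences d = a - a' with a > a' (then include -d):
Positive differences: {3, 6, 9, 12, 15}
Full difference set: {0} ∪ (positive diffs) ∪ (negative diffs).
|A - A| = 1 + 2·5 = 11 (matches direct enumeration: 11).

|A - A| = 11


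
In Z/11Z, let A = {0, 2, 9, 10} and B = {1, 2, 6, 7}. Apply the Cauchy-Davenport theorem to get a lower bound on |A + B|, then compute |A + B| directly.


Cauchy-Davenport: |A + B| ≥ min(p, |A| + |B| - 1) for A, B nonempty in Z/pZ.
|A| = 4, |B| = 4, p = 11.
CD lower bound = min(11, 4 + 4 - 1) = min(11, 7) = 7.
Compute A + B mod 11 directly:
a = 0: 0+1=1, 0+2=2, 0+6=6, 0+7=7
a = 2: 2+1=3, 2+2=4, 2+6=8, 2+7=9
a = 9: 9+1=10, 9+2=0, 9+6=4, 9+7=5
a = 10: 10+1=0, 10+2=1, 10+6=5, 10+7=6
A + B = {0, 1, 2, 3, 4, 5, 6, 7, 8, 9, 10}, so |A + B| = 11.
Verify: 11 ≥ 7? Yes ✓.

CD lower bound = 7, actual |A + B| = 11.


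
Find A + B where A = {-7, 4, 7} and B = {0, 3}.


A + B = {a + b : a ∈ A, b ∈ B}.
Enumerate all |A|·|B| = 3·2 = 6 pairs (a, b) and collect distinct sums.
a = -7: -7+0=-7, -7+3=-4
a = 4: 4+0=4, 4+3=7
a = 7: 7+0=7, 7+3=10
Collecting distinct sums: A + B = {-7, -4, 4, 7, 10}
|A + B| = 5

A + B = {-7, -4, 4, 7, 10}


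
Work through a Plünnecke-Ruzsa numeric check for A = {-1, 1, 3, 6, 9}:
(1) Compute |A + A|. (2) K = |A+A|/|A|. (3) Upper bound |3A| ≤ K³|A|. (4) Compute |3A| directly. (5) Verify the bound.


|A| = 5.
Step 1: Compute A + A by enumerating all 25 pairs.
A + A = {-2, 0, 2, 4, 5, 6, 7, 8, 9, 10, 12, 15, 18}, so |A + A| = 13.
Step 2: Doubling constant K = |A + A|/|A| = 13/5 = 13/5 ≈ 2.6000.
Step 3: Plünnecke-Ruzsa gives |3A| ≤ K³·|A| = (2.6000)³ · 5 ≈ 87.8800.
Step 4: Compute 3A = A + A + A directly by enumerating all triples (a,b,c) ∈ A³; |3A| = 23.
Step 5: Check 23 ≤ 87.8800? Yes ✓.

K = 13/5, Plünnecke-Ruzsa bound K³|A| ≈ 87.8800, |3A| = 23, inequality holds.


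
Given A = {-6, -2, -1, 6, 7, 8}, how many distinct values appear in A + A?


A + A = {a + a' : a, a' ∈ A}; |A| = 6.
General bounds: 2|A| - 1 ≤ |A + A| ≤ |A|(|A|+1)/2, i.e. 11 ≤ |A + A| ≤ 21.
Lower bound 2|A|-1 is attained iff A is an arithmetic progression.
Enumerate sums a + a' for a ≤ a' (symmetric, so this suffices):
a = -6: -6+-6=-12, -6+-2=-8, -6+-1=-7, -6+6=0, -6+7=1, -6+8=2
a = -2: -2+-2=-4, -2+-1=-3, -2+6=4, -2+7=5, -2+8=6
a = -1: -1+-1=-2, -1+6=5, -1+7=6, -1+8=7
a = 6: 6+6=12, 6+7=13, 6+8=14
a = 7: 7+7=14, 7+8=15
a = 8: 8+8=16
Distinct sums: {-12, -8, -7, -4, -3, -2, 0, 1, 2, 4, 5, 6, 7, 12, 13, 14, 15, 16}
|A + A| = 18

|A + A| = 18


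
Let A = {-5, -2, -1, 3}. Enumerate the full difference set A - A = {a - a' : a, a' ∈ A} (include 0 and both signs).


A - A = {a - a' : a, a' ∈ A}.
Compute a - a' for each ordered pair (a, a'):
a = -5: -5--5=0, -5--2=-3, -5--1=-4, -5-3=-8
a = -2: -2--5=3, -2--2=0, -2--1=-1, -2-3=-5
a = -1: -1--5=4, -1--2=1, -1--1=0, -1-3=-4
a = 3: 3--5=8, 3--2=5, 3--1=4, 3-3=0
Collecting distinct values (and noting 0 appears from a-a):
A - A = {-8, -5, -4, -3, -1, 0, 1, 3, 4, 5, 8}
|A - A| = 11

A - A = {-8, -5, -4, -3, -1, 0, 1, 3, 4, 5, 8}


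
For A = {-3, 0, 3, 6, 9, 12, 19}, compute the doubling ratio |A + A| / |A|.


|A| = 7.
Compute A + A by enumerating all 49 pairs.
A + A = {-6, -3, 0, 3, 6, 9, 12, 15, 16, 18, 19, 21, 22, 24, 25, 28, 31, 38}, so |A + A| = 18.
K = |A + A| / |A| = 18/7 (already in lowest terms) ≈ 2.5714.
Reference: AP of size 7 gives K = 13/7 ≈ 1.8571; a fully generic set of size 7 gives K ≈ 4.0000.

|A| = 7, |A + A| = 18, K = 18/7.


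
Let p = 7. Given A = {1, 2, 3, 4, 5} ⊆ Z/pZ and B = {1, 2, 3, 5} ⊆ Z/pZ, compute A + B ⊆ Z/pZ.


Work in Z/7Z: reduce every sum a + b modulo 7.
Enumerate all 20 pairs:
a = 1: 1+1=2, 1+2=3, 1+3=4, 1+5=6
a = 2: 2+1=3, 2+2=4, 2+3=5, 2+5=0
a = 3: 3+1=4, 3+2=5, 3+3=6, 3+5=1
a = 4: 4+1=5, 4+2=6, 4+3=0, 4+5=2
a = 5: 5+1=6, 5+2=0, 5+3=1, 5+5=3
Distinct residues collected: {0, 1, 2, 3, 4, 5, 6}
|A + B| = 7 (out of 7 total residues).

A + B = {0, 1, 2, 3, 4, 5, 6}


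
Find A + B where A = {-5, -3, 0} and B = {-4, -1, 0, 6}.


A + B = {a + b : a ∈ A, b ∈ B}.
Enumerate all |A|·|B| = 3·4 = 12 pairs (a, b) and collect distinct sums.
a = -5: -5+-4=-9, -5+-1=-6, -5+0=-5, -5+6=1
a = -3: -3+-4=-7, -3+-1=-4, -3+0=-3, -3+6=3
a = 0: 0+-4=-4, 0+-1=-1, 0+0=0, 0+6=6
Collecting distinct sums: A + B = {-9, -7, -6, -5, -4, -3, -1, 0, 1, 3, 6}
|A + B| = 11

A + B = {-9, -7, -6, -5, -4, -3, -1, 0, 1, 3, 6}


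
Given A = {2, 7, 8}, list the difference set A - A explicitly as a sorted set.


A - A = {a - a' : a, a' ∈ A}.
Compute a - a' for each ordered pair (a, a'):
a = 2: 2-2=0, 2-7=-5, 2-8=-6
a = 7: 7-2=5, 7-7=0, 7-8=-1
a = 8: 8-2=6, 8-7=1, 8-8=0
Collecting distinct values (and noting 0 appears from a-a):
A - A = {-6, -5, -1, 0, 1, 5, 6}
|A - A| = 7

A - A = {-6, -5, -1, 0, 1, 5, 6}


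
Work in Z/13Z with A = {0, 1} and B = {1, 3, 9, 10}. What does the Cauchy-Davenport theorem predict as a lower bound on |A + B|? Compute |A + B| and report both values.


Cauchy-Davenport: |A + B| ≥ min(p, |A| + |B| - 1) for A, B nonempty in Z/pZ.
|A| = 2, |B| = 4, p = 13.
CD lower bound = min(13, 2 + 4 - 1) = min(13, 5) = 5.
Compute A + B mod 13 directly:
a = 0: 0+1=1, 0+3=3, 0+9=9, 0+10=10
a = 1: 1+1=2, 1+3=4, 1+9=10, 1+10=11
A + B = {1, 2, 3, 4, 9, 10, 11}, so |A + B| = 7.
Verify: 7 ≥ 5? Yes ✓.

CD lower bound = 5, actual |A + B| = 7.


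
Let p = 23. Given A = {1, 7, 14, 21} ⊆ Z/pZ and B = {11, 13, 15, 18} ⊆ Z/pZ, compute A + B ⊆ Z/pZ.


Work in Z/23Z: reduce every sum a + b modulo 23.
Enumerate all 16 pairs:
a = 1: 1+11=12, 1+13=14, 1+15=16, 1+18=19
a = 7: 7+11=18, 7+13=20, 7+15=22, 7+18=2
a = 14: 14+11=2, 14+13=4, 14+15=6, 14+18=9
a = 21: 21+11=9, 21+13=11, 21+15=13, 21+18=16
Distinct residues collected: {2, 4, 6, 9, 11, 12, 13, 14, 16, 18, 19, 20, 22}
|A + B| = 13 (out of 23 total residues).

A + B = {2, 4, 6, 9, 11, 12, 13, 14, 16, 18, 19, 20, 22}


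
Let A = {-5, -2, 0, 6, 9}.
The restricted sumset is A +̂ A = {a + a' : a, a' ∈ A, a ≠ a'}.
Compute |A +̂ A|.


Restricted sumset: A +̂ A = {a + a' : a ∈ A, a' ∈ A, a ≠ a'}.
Equivalently, take A + A and drop any sum 2a that is achievable ONLY as a + a for a ∈ A (i.e. sums representable only with equal summands).
Enumerate pairs (a, a') with a < a' (symmetric, so each unordered pair gives one sum; this covers all a ≠ a'):
  -5 + -2 = -7
  -5 + 0 = -5
  -5 + 6 = 1
  -5 + 9 = 4
  -2 + 0 = -2
  -2 + 6 = 4
  -2 + 9 = 7
  0 + 6 = 6
  0 + 9 = 9
  6 + 9 = 15
Collected distinct sums: {-7, -5, -2, 1, 4, 6, 7, 9, 15}
|A +̂ A| = 9
(Reference bound: |A +̂ A| ≥ 2|A| - 3 for |A| ≥ 2, with |A| = 5 giving ≥ 7.)

|A +̂ A| = 9


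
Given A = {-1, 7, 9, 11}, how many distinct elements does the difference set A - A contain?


A - A = {a - a' : a, a' ∈ A}; |A| = 4.
Bounds: 2|A|-1 ≤ |A - A| ≤ |A|² - |A| + 1, i.e. 7 ≤ |A - A| ≤ 13.
Note: 0 ∈ A - A always (from a - a). The set is symmetric: if d ∈ A - A then -d ∈ A - A.
Enumerate nonzero differences d = a - a' with a > a' (then include -d):
Positive differences: {2, 4, 8, 10, 12}
Full difference set: {0} ∪ (positive diffs) ∪ (negative diffs).
|A - A| = 1 + 2·5 = 11 (matches direct enumeration: 11).

|A - A| = 11


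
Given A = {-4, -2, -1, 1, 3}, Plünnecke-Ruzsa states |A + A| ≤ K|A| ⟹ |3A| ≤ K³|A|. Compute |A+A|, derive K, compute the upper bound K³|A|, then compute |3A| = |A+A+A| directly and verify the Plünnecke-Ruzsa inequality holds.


|A| = 5.
Step 1: Compute A + A by enumerating all 25 pairs.
A + A = {-8, -6, -5, -4, -3, -2, -1, 0, 1, 2, 4, 6}, so |A + A| = 12.
Step 2: Doubling constant K = |A + A|/|A| = 12/5 = 12/5 ≈ 2.4000.
Step 3: Plünnecke-Ruzsa gives |3A| ≤ K³·|A| = (2.4000)³ · 5 ≈ 69.1200.
Step 4: Compute 3A = A + A + A directly by enumerating all triples (a,b,c) ∈ A³; |3A| = 19.
Step 5: Check 19 ≤ 69.1200? Yes ✓.

K = 12/5, Plünnecke-Ruzsa bound K³|A| ≈ 69.1200, |3A| = 19, inequality holds.


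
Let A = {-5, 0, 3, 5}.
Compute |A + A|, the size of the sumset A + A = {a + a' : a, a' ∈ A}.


A + A = {a + a' : a, a' ∈ A}; |A| = 4.
General bounds: 2|A| - 1 ≤ |A + A| ≤ |A|(|A|+1)/2, i.e. 7 ≤ |A + A| ≤ 10.
Lower bound 2|A|-1 is attained iff A is an arithmetic progression.
Enumerate sums a + a' for a ≤ a' (symmetric, so this suffices):
a = -5: -5+-5=-10, -5+0=-5, -5+3=-2, -5+5=0
a = 0: 0+0=0, 0+3=3, 0+5=5
a = 3: 3+3=6, 3+5=8
a = 5: 5+5=10
Distinct sums: {-10, -5, -2, 0, 3, 5, 6, 8, 10}
|A + A| = 9

|A + A| = 9


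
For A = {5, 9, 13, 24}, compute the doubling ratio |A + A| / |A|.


|A| = 4.
Compute A + A by enumerating all 16 pairs.
A + A = {10, 14, 18, 22, 26, 29, 33, 37, 48}, so |A + A| = 9.
K = |A + A| / |A| = 9/4 (already in lowest terms) ≈ 2.2500.
Reference: AP of size 4 gives K = 7/4 ≈ 1.7500; a fully generic set of size 4 gives K ≈ 2.5000.

|A| = 4, |A + A| = 9, K = 9/4.


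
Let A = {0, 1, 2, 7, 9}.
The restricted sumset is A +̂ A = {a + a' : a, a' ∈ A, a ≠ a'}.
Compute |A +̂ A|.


Restricted sumset: A +̂ A = {a + a' : a ∈ A, a' ∈ A, a ≠ a'}.
Equivalently, take A + A and drop any sum 2a that is achievable ONLY as a + a for a ∈ A (i.e. sums representable only with equal summands).
Enumerate pairs (a, a') with a < a' (symmetric, so each unordered pair gives one sum; this covers all a ≠ a'):
  0 + 1 = 1
  0 + 2 = 2
  0 + 7 = 7
  0 + 9 = 9
  1 + 2 = 3
  1 + 7 = 8
  1 + 9 = 10
  2 + 7 = 9
  2 + 9 = 11
  7 + 9 = 16
Collected distinct sums: {1, 2, 3, 7, 8, 9, 10, 11, 16}
|A +̂ A| = 9
(Reference bound: |A +̂ A| ≥ 2|A| - 3 for |A| ≥ 2, with |A| = 5 giving ≥ 7.)

|A +̂ A| = 9


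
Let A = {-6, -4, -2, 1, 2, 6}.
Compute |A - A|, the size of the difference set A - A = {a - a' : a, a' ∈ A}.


A - A = {a - a' : a, a' ∈ A}; |A| = 6.
Bounds: 2|A|-1 ≤ |A - A| ≤ |A|² - |A| + 1, i.e. 11 ≤ |A - A| ≤ 31.
Note: 0 ∈ A - A always (from a - a). The set is symmetric: if d ∈ A - A then -d ∈ A - A.
Enumerate nonzero differences d = a - a' with a > a' (then include -d):
Positive differences: {1, 2, 3, 4, 5, 6, 7, 8, 10, 12}
Full difference set: {0} ∪ (positive diffs) ∪ (negative diffs).
|A - A| = 1 + 2·10 = 21 (matches direct enumeration: 21).

|A - A| = 21


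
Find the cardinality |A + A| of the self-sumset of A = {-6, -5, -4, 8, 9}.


A + A = {a + a' : a, a' ∈ A}; |A| = 5.
General bounds: 2|A| - 1 ≤ |A + A| ≤ |A|(|A|+1)/2, i.e. 9 ≤ |A + A| ≤ 15.
Lower bound 2|A|-1 is attained iff A is an arithmetic progression.
Enumerate sums a + a' for a ≤ a' (symmetric, so this suffices):
a = -6: -6+-6=-12, -6+-5=-11, -6+-4=-10, -6+8=2, -6+9=3
a = -5: -5+-5=-10, -5+-4=-9, -5+8=3, -5+9=4
a = -4: -4+-4=-8, -4+8=4, -4+9=5
a = 8: 8+8=16, 8+9=17
a = 9: 9+9=18
Distinct sums: {-12, -11, -10, -9, -8, 2, 3, 4, 5, 16, 17, 18}
|A + A| = 12

|A + A| = 12


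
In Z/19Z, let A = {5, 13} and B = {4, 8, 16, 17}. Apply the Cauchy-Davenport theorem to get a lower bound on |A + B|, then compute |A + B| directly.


Cauchy-Davenport: |A + B| ≥ min(p, |A| + |B| - 1) for A, B nonempty in Z/pZ.
|A| = 2, |B| = 4, p = 19.
CD lower bound = min(19, 2 + 4 - 1) = min(19, 5) = 5.
Compute A + B mod 19 directly:
a = 5: 5+4=9, 5+8=13, 5+16=2, 5+17=3
a = 13: 13+4=17, 13+8=2, 13+16=10, 13+17=11
A + B = {2, 3, 9, 10, 11, 13, 17}, so |A + B| = 7.
Verify: 7 ≥ 5? Yes ✓.

CD lower bound = 5, actual |A + B| = 7.


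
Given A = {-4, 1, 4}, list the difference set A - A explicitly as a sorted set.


A - A = {a - a' : a, a' ∈ A}.
Compute a - a' for each ordered pair (a, a'):
a = -4: -4--4=0, -4-1=-5, -4-4=-8
a = 1: 1--4=5, 1-1=0, 1-4=-3
a = 4: 4--4=8, 4-1=3, 4-4=0
Collecting distinct values (and noting 0 appears from a-a):
A - A = {-8, -5, -3, 0, 3, 5, 8}
|A - A| = 7

A - A = {-8, -5, -3, 0, 3, 5, 8}


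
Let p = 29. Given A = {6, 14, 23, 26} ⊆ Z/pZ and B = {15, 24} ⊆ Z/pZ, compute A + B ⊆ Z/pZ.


Work in Z/29Z: reduce every sum a + b modulo 29.
Enumerate all 8 pairs:
a = 6: 6+15=21, 6+24=1
a = 14: 14+15=0, 14+24=9
a = 23: 23+15=9, 23+24=18
a = 26: 26+15=12, 26+24=21
Distinct residues collected: {0, 1, 9, 12, 18, 21}
|A + B| = 6 (out of 29 total residues).

A + B = {0, 1, 9, 12, 18, 21}


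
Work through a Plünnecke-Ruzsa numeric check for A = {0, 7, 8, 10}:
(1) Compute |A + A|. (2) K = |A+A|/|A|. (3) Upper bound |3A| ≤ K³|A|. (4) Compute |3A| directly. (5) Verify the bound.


|A| = 4.
Step 1: Compute A + A by enumerating all 16 pairs.
A + A = {0, 7, 8, 10, 14, 15, 16, 17, 18, 20}, so |A + A| = 10.
Step 2: Doubling constant K = |A + A|/|A| = 10/4 = 10/4 ≈ 2.5000.
Step 3: Plünnecke-Ruzsa gives |3A| ≤ K³·|A| = (2.5000)³ · 4 ≈ 62.5000.
Step 4: Compute 3A = A + A + A directly by enumerating all triples (a,b,c) ∈ A³; |3A| = 19.
Step 5: Check 19 ≤ 62.5000? Yes ✓.

K = 10/4, Plünnecke-Ruzsa bound K³|A| ≈ 62.5000, |3A| = 19, inequality holds.


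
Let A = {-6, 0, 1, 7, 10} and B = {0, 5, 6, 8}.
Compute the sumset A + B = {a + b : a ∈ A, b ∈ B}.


A + B = {a + b : a ∈ A, b ∈ B}.
Enumerate all |A|·|B| = 5·4 = 20 pairs (a, b) and collect distinct sums.
a = -6: -6+0=-6, -6+5=-1, -6+6=0, -6+8=2
a = 0: 0+0=0, 0+5=5, 0+6=6, 0+8=8
a = 1: 1+0=1, 1+5=6, 1+6=7, 1+8=9
a = 7: 7+0=7, 7+5=12, 7+6=13, 7+8=15
a = 10: 10+0=10, 10+5=15, 10+6=16, 10+8=18
Collecting distinct sums: A + B = {-6, -1, 0, 1, 2, 5, 6, 7, 8, 9, 10, 12, 13, 15, 16, 18}
|A + B| = 16

A + B = {-6, -1, 0, 1, 2, 5, 6, 7, 8, 9, 10, 12, 13, 15, 16, 18}


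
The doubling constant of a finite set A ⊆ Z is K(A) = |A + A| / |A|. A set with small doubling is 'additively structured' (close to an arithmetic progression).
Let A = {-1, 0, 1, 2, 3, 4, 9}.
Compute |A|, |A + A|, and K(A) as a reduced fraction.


|A| = 7.
Compute A + A by enumerating all 49 pairs.
A + A = {-2, -1, 0, 1, 2, 3, 4, 5, 6, 7, 8, 9, 10, 11, 12, 13, 18}, so |A + A| = 17.
K = |A + A| / |A| = 17/7 (already in lowest terms) ≈ 2.4286.
Reference: AP of size 7 gives K = 13/7 ≈ 1.8571; a fully generic set of size 7 gives K ≈ 4.0000.

|A| = 7, |A + A| = 17, K = 17/7.


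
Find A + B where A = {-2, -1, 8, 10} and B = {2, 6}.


A + B = {a + b : a ∈ A, b ∈ B}.
Enumerate all |A|·|B| = 4·2 = 8 pairs (a, b) and collect distinct sums.
a = -2: -2+2=0, -2+6=4
a = -1: -1+2=1, -1+6=5
a = 8: 8+2=10, 8+6=14
a = 10: 10+2=12, 10+6=16
Collecting distinct sums: A + B = {0, 1, 4, 5, 10, 12, 14, 16}
|A + B| = 8

A + B = {0, 1, 4, 5, 10, 12, 14, 16}


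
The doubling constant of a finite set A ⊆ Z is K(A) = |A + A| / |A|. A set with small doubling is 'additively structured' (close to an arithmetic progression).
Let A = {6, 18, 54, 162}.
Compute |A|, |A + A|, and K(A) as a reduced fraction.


|A| = 4.
Compute A + A by enumerating all 16 pairs.
A + A = {12, 24, 36, 60, 72, 108, 168, 180, 216, 324}, so |A + A| = 10.
K = |A + A| / |A| = 10/4 = 5/2 ≈ 2.5000.
Reference: AP of size 4 gives K = 7/4 ≈ 1.7500; a fully generic set of size 4 gives K ≈ 2.5000.

|A| = 4, |A + A| = 10, K = 10/4 = 5/2.


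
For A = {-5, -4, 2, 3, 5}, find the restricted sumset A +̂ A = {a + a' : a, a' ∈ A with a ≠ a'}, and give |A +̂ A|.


Restricted sumset: A +̂ A = {a + a' : a ∈ A, a' ∈ A, a ≠ a'}.
Equivalently, take A + A and drop any sum 2a that is achievable ONLY as a + a for a ∈ A (i.e. sums representable only with equal summands).
Enumerate pairs (a, a') with a < a' (symmetric, so each unordered pair gives one sum; this covers all a ≠ a'):
  -5 + -4 = -9
  -5 + 2 = -3
  -5 + 3 = -2
  -5 + 5 = 0
  -4 + 2 = -2
  -4 + 3 = -1
  -4 + 5 = 1
  2 + 3 = 5
  2 + 5 = 7
  3 + 5 = 8
Collected distinct sums: {-9, -3, -2, -1, 0, 1, 5, 7, 8}
|A +̂ A| = 9
(Reference bound: |A +̂ A| ≥ 2|A| - 3 for |A| ≥ 2, with |A| = 5 giving ≥ 7.)

|A +̂ A| = 9


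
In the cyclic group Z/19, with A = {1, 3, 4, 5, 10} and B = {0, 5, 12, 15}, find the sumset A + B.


Work in Z/19Z: reduce every sum a + b modulo 19.
Enumerate all 20 pairs:
a = 1: 1+0=1, 1+5=6, 1+12=13, 1+15=16
a = 3: 3+0=3, 3+5=8, 3+12=15, 3+15=18
a = 4: 4+0=4, 4+5=9, 4+12=16, 4+15=0
a = 5: 5+0=5, 5+5=10, 5+12=17, 5+15=1
a = 10: 10+0=10, 10+5=15, 10+12=3, 10+15=6
Distinct residues collected: {0, 1, 3, 4, 5, 6, 8, 9, 10, 13, 15, 16, 17, 18}
|A + B| = 14 (out of 19 total residues).

A + B = {0, 1, 3, 4, 5, 6, 8, 9, 10, 13, 15, 16, 17, 18}


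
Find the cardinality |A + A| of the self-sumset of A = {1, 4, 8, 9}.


A + A = {a + a' : a, a' ∈ A}; |A| = 4.
General bounds: 2|A| - 1 ≤ |A + A| ≤ |A|(|A|+1)/2, i.e. 7 ≤ |A + A| ≤ 10.
Lower bound 2|A|-1 is attained iff A is an arithmetic progression.
Enumerate sums a + a' for a ≤ a' (symmetric, so this suffices):
a = 1: 1+1=2, 1+4=5, 1+8=9, 1+9=10
a = 4: 4+4=8, 4+8=12, 4+9=13
a = 8: 8+8=16, 8+9=17
a = 9: 9+9=18
Distinct sums: {2, 5, 8, 9, 10, 12, 13, 16, 17, 18}
|A + A| = 10

|A + A| = 10


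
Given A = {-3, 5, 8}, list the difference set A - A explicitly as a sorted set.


A - A = {a - a' : a, a' ∈ A}.
Compute a - a' for each ordered pair (a, a'):
a = -3: -3--3=0, -3-5=-8, -3-8=-11
a = 5: 5--3=8, 5-5=0, 5-8=-3
a = 8: 8--3=11, 8-5=3, 8-8=0
Collecting distinct values (and noting 0 appears from a-a):
A - A = {-11, -8, -3, 0, 3, 8, 11}
|A - A| = 7

A - A = {-11, -8, -3, 0, 3, 8, 11}


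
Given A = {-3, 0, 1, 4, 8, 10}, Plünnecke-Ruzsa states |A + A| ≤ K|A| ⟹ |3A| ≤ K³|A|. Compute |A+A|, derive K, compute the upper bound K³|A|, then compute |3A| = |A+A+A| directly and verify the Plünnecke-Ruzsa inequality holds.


|A| = 6.
Step 1: Compute A + A by enumerating all 36 pairs.
A + A = {-6, -3, -2, 0, 1, 2, 4, 5, 7, 8, 9, 10, 11, 12, 14, 16, 18, 20}, so |A + A| = 18.
Step 2: Doubling constant K = |A + A|/|A| = 18/6 = 18/6 ≈ 3.0000.
Step 3: Plünnecke-Ruzsa gives |3A| ≤ K³·|A| = (3.0000)³ · 6 ≈ 162.0000.
Step 4: Compute 3A = A + A + A directly by enumerating all triples (a,b,c) ∈ A³; |3A| = 33.
Step 5: Check 33 ≤ 162.0000? Yes ✓.

K = 18/6, Plünnecke-Ruzsa bound K³|A| ≈ 162.0000, |3A| = 33, inequality holds.


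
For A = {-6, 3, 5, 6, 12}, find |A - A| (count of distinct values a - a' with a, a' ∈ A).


A - A = {a - a' : a, a' ∈ A}; |A| = 5.
Bounds: 2|A|-1 ≤ |A - A| ≤ |A|² - |A| + 1, i.e. 9 ≤ |A - A| ≤ 21.
Note: 0 ∈ A - A always (from a - a). The set is symmetric: if d ∈ A - A then -d ∈ A - A.
Enumerate nonzero differences d = a - a' with a > a' (then include -d):
Positive differences: {1, 2, 3, 6, 7, 9, 11, 12, 18}
Full difference set: {0} ∪ (positive diffs) ∪ (negative diffs).
|A - A| = 1 + 2·9 = 19 (matches direct enumeration: 19).

|A - A| = 19


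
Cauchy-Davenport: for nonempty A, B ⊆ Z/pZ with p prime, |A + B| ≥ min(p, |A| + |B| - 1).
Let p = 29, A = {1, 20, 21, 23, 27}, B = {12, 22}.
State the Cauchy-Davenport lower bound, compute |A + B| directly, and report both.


Cauchy-Davenport: |A + B| ≥ min(p, |A| + |B| - 1) for A, B nonempty in Z/pZ.
|A| = 5, |B| = 2, p = 29.
CD lower bound = min(29, 5 + 2 - 1) = min(29, 6) = 6.
Compute A + B mod 29 directly:
a = 1: 1+12=13, 1+22=23
a = 20: 20+12=3, 20+22=13
a = 21: 21+12=4, 21+22=14
a = 23: 23+12=6, 23+22=16
a = 27: 27+12=10, 27+22=20
A + B = {3, 4, 6, 10, 13, 14, 16, 20, 23}, so |A + B| = 9.
Verify: 9 ≥ 6? Yes ✓.

CD lower bound = 6, actual |A + B| = 9.


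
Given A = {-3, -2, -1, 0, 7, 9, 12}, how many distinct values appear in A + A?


A + A = {a + a' : a, a' ∈ A}; |A| = 7.
General bounds: 2|A| - 1 ≤ |A + A| ≤ |A|(|A|+1)/2, i.e. 13 ≤ |A + A| ≤ 28.
Lower bound 2|A|-1 is attained iff A is an arithmetic progression.
Enumerate sums a + a' for a ≤ a' (symmetric, so this suffices):
a = -3: -3+-3=-6, -3+-2=-5, -3+-1=-4, -3+0=-3, -3+7=4, -3+9=6, -3+12=9
a = -2: -2+-2=-4, -2+-1=-3, -2+0=-2, -2+7=5, -2+9=7, -2+12=10
a = -1: -1+-1=-2, -1+0=-1, -1+7=6, -1+9=8, -1+12=11
a = 0: 0+0=0, 0+7=7, 0+9=9, 0+12=12
a = 7: 7+7=14, 7+9=16, 7+12=19
a = 9: 9+9=18, 9+12=21
a = 12: 12+12=24
Distinct sums: {-6, -5, -4, -3, -2, -1, 0, 4, 5, 6, 7, 8, 9, 10, 11, 12, 14, 16, 18, 19, 21, 24}
|A + A| = 22

|A + A| = 22


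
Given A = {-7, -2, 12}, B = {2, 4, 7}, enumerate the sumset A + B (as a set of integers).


A + B = {a + b : a ∈ A, b ∈ B}.
Enumerate all |A|·|B| = 3·3 = 9 pairs (a, b) and collect distinct sums.
a = -7: -7+2=-5, -7+4=-3, -7+7=0
a = -2: -2+2=0, -2+4=2, -2+7=5
a = 12: 12+2=14, 12+4=16, 12+7=19
Collecting distinct sums: A + B = {-5, -3, 0, 2, 5, 14, 16, 19}
|A + B| = 8

A + B = {-5, -3, 0, 2, 5, 14, 16, 19}


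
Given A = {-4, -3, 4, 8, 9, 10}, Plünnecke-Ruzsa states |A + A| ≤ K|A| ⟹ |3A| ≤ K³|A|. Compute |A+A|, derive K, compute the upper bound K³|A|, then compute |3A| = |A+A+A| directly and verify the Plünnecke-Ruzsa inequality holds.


|A| = 6.
Step 1: Compute A + A by enumerating all 36 pairs.
A + A = {-8, -7, -6, 0, 1, 4, 5, 6, 7, 8, 12, 13, 14, 16, 17, 18, 19, 20}, so |A + A| = 18.
Step 2: Doubling constant K = |A + A|/|A| = 18/6 = 18/6 ≈ 3.0000.
Step 3: Plünnecke-Ruzsa gives |3A| ≤ K³·|A| = (3.0000)³ · 6 ≈ 162.0000.
Step 4: Compute 3A = A + A + A directly by enumerating all triples (a,b,c) ∈ A³; |3A| = 35.
Step 5: Check 35 ≤ 162.0000? Yes ✓.

K = 18/6, Plünnecke-Ruzsa bound K³|A| ≈ 162.0000, |3A| = 35, inequality holds.


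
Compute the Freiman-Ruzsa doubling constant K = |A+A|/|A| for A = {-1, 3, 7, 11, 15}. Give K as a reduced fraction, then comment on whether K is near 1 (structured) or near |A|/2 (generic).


|A| = 5.
Compute A + A by enumerating all 25 pairs.
A + A = {-2, 2, 6, 10, 14, 18, 22, 26, 30}, so |A + A| = 9.
K = |A + A| / |A| = 9/5 (already in lowest terms) ≈ 1.8000.
Reference: AP of size 5 gives K = 9/5 ≈ 1.8000; a fully generic set of size 5 gives K ≈ 3.0000.

|A| = 5, |A + A| = 9, K = 9/5.


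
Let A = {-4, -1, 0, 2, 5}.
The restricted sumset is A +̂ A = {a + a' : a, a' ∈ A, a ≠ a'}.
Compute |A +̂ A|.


Restricted sumset: A +̂ A = {a + a' : a ∈ A, a' ∈ A, a ≠ a'}.
Equivalently, take A + A and drop any sum 2a that is achievable ONLY as a + a for a ∈ A (i.e. sums representable only with equal summands).
Enumerate pairs (a, a') with a < a' (symmetric, so each unordered pair gives one sum; this covers all a ≠ a'):
  -4 + -1 = -5
  -4 + 0 = -4
  -4 + 2 = -2
  -4 + 5 = 1
  -1 + 0 = -1
  -1 + 2 = 1
  -1 + 5 = 4
  0 + 2 = 2
  0 + 5 = 5
  2 + 5 = 7
Collected distinct sums: {-5, -4, -2, -1, 1, 2, 4, 5, 7}
|A +̂ A| = 9
(Reference bound: |A +̂ A| ≥ 2|A| - 3 for |A| ≥ 2, with |A| = 5 giving ≥ 7.)

|A +̂ A| = 9


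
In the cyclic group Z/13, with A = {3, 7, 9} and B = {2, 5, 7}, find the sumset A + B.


Work in Z/13Z: reduce every sum a + b modulo 13.
Enumerate all 9 pairs:
a = 3: 3+2=5, 3+5=8, 3+7=10
a = 7: 7+2=9, 7+5=12, 7+7=1
a = 9: 9+2=11, 9+5=1, 9+7=3
Distinct residues collected: {1, 3, 5, 8, 9, 10, 11, 12}
|A + B| = 8 (out of 13 total residues).

A + B = {1, 3, 5, 8, 9, 10, 11, 12}


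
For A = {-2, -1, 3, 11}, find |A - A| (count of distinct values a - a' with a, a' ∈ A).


A - A = {a - a' : a, a' ∈ A}; |A| = 4.
Bounds: 2|A|-1 ≤ |A - A| ≤ |A|² - |A| + 1, i.e. 7 ≤ |A - A| ≤ 13.
Note: 0 ∈ A - A always (from a - a). The set is symmetric: if d ∈ A - A then -d ∈ A - A.
Enumerate nonzero differences d = a - a' with a > a' (then include -d):
Positive differences: {1, 4, 5, 8, 12, 13}
Full difference set: {0} ∪ (positive diffs) ∪ (negative diffs).
|A - A| = 1 + 2·6 = 13 (matches direct enumeration: 13).

|A - A| = 13


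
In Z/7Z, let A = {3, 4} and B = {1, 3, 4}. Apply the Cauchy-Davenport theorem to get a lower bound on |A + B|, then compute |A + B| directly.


Cauchy-Davenport: |A + B| ≥ min(p, |A| + |B| - 1) for A, B nonempty in Z/pZ.
|A| = 2, |B| = 3, p = 7.
CD lower bound = min(7, 2 + 3 - 1) = min(7, 4) = 4.
Compute A + B mod 7 directly:
a = 3: 3+1=4, 3+3=6, 3+4=0
a = 4: 4+1=5, 4+3=0, 4+4=1
A + B = {0, 1, 4, 5, 6}, so |A + B| = 5.
Verify: 5 ≥ 4? Yes ✓.

CD lower bound = 4, actual |A + B| = 5.


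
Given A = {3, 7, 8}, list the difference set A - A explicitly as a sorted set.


A - A = {a - a' : a, a' ∈ A}.
Compute a - a' for each ordered pair (a, a'):
a = 3: 3-3=0, 3-7=-4, 3-8=-5
a = 7: 7-3=4, 7-7=0, 7-8=-1
a = 8: 8-3=5, 8-7=1, 8-8=0
Collecting distinct values (and noting 0 appears from a-a):
A - A = {-5, -4, -1, 0, 1, 4, 5}
|A - A| = 7

A - A = {-5, -4, -1, 0, 1, 4, 5}


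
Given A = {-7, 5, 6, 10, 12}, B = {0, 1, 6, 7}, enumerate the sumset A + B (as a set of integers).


A + B = {a + b : a ∈ A, b ∈ B}.
Enumerate all |A|·|B| = 5·4 = 20 pairs (a, b) and collect distinct sums.
a = -7: -7+0=-7, -7+1=-6, -7+6=-1, -7+7=0
a = 5: 5+0=5, 5+1=6, 5+6=11, 5+7=12
a = 6: 6+0=6, 6+1=7, 6+6=12, 6+7=13
a = 10: 10+0=10, 10+1=11, 10+6=16, 10+7=17
a = 12: 12+0=12, 12+1=13, 12+6=18, 12+7=19
Collecting distinct sums: A + B = {-7, -6, -1, 0, 5, 6, 7, 10, 11, 12, 13, 16, 17, 18, 19}
|A + B| = 15

A + B = {-7, -6, -1, 0, 5, 6, 7, 10, 11, 12, 13, 16, 17, 18, 19}


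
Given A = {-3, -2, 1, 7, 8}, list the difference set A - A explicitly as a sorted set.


A - A = {a - a' : a, a' ∈ A}.
Compute a - a' for each ordered pair (a, a'):
a = -3: -3--3=0, -3--2=-1, -3-1=-4, -3-7=-10, -3-8=-11
a = -2: -2--3=1, -2--2=0, -2-1=-3, -2-7=-9, -2-8=-10
a = 1: 1--3=4, 1--2=3, 1-1=0, 1-7=-6, 1-8=-7
a = 7: 7--3=10, 7--2=9, 7-1=6, 7-7=0, 7-8=-1
a = 8: 8--3=11, 8--2=10, 8-1=7, 8-7=1, 8-8=0
Collecting distinct values (and noting 0 appears from a-a):
A - A = {-11, -10, -9, -7, -6, -4, -3, -1, 0, 1, 3, 4, 6, 7, 9, 10, 11}
|A - A| = 17

A - A = {-11, -10, -9, -7, -6, -4, -3, -1, 0, 1, 3, 4, 6, 7, 9, 10, 11}


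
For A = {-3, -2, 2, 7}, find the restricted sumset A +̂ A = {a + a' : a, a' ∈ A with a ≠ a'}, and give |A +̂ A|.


Restricted sumset: A +̂ A = {a + a' : a ∈ A, a' ∈ A, a ≠ a'}.
Equivalently, take A + A and drop any sum 2a that is achievable ONLY as a + a for a ∈ A (i.e. sums representable only with equal summands).
Enumerate pairs (a, a') with a < a' (symmetric, so each unordered pair gives one sum; this covers all a ≠ a'):
  -3 + -2 = -5
  -3 + 2 = -1
  -3 + 7 = 4
  -2 + 2 = 0
  -2 + 7 = 5
  2 + 7 = 9
Collected distinct sums: {-5, -1, 0, 4, 5, 9}
|A +̂ A| = 6
(Reference bound: |A +̂ A| ≥ 2|A| - 3 for |A| ≥ 2, with |A| = 4 giving ≥ 5.)

|A +̂ A| = 6


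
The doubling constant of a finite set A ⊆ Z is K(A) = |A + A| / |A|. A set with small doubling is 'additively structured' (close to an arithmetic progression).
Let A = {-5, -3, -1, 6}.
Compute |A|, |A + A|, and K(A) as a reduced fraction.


|A| = 4.
Compute A + A by enumerating all 16 pairs.
A + A = {-10, -8, -6, -4, -2, 1, 3, 5, 12}, so |A + A| = 9.
K = |A + A| / |A| = 9/4 (already in lowest terms) ≈ 2.2500.
Reference: AP of size 4 gives K = 7/4 ≈ 1.7500; a fully generic set of size 4 gives K ≈ 2.5000.

|A| = 4, |A + A| = 9, K = 9/4.


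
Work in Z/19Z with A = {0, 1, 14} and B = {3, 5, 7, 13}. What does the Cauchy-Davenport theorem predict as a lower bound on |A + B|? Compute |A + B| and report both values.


Cauchy-Davenport: |A + B| ≥ min(p, |A| + |B| - 1) for A, B nonempty in Z/pZ.
|A| = 3, |B| = 4, p = 19.
CD lower bound = min(19, 3 + 4 - 1) = min(19, 6) = 6.
Compute A + B mod 19 directly:
a = 0: 0+3=3, 0+5=5, 0+7=7, 0+13=13
a = 1: 1+3=4, 1+5=6, 1+7=8, 1+13=14
a = 14: 14+3=17, 14+5=0, 14+7=2, 14+13=8
A + B = {0, 2, 3, 4, 5, 6, 7, 8, 13, 14, 17}, so |A + B| = 11.
Verify: 11 ≥ 6? Yes ✓.

CD lower bound = 6, actual |A + B| = 11.


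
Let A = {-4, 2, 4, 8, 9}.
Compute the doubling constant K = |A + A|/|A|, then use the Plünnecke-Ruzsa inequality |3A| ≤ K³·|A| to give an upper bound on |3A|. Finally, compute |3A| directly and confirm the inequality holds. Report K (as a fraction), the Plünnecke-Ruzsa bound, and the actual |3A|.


|A| = 5.
Step 1: Compute A + A by enumerating all 25 pairs.
A + A = {-8, -2, 0, 4, 5, 6, 8, 10, 11, 12, 13, 16, 17, 18}, so |A + A| = 14.
Step 2: Doubling constant K = |A + A|/|A| = 14/5 = 14/5 ≈ 2.8000.
Step 3: Plünnecke-Ruzsa gives |3A| ≤ K³·|A| = (2.8000)³ · 5 ≈ 109.7600.
Step 4: Compute 3A = A + A + A directly by enumerating all triples (a,b,c) ∈ A³; |3A| = 27.
Step 5: Check 27 ≤ 109.7600? Yes ✓.

K = 14/5, Plünnecke-Ruzsa bound K³|A| ≈ 109.7600, |3A| = 27, inequality holds.
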